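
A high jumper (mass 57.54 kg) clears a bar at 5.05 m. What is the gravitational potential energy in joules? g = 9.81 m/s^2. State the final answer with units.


PE = m * g * h
PE = 57.54 * 9.81 * 5.05
PE = 564.4674 * 5.05 = 2850.5604 J

2850.5604 J


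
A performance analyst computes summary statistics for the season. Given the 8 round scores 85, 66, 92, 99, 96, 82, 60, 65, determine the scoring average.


Average = sum / n
Sum = 645
Average = 645 / 8 = 80.625

80.625


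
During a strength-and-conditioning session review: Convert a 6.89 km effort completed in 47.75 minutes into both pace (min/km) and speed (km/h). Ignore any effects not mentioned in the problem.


Pace = time / distance = 47.75 min / 6.89 km = 6.9303 min/km
Speed = distance / time_in_hours = 6.89 / 0.7958 hr
Speed = 8.6576 km/h

6.9303 min/km, 8.6576 km/h


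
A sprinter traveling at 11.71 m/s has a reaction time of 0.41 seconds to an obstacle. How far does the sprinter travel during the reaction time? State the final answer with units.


d = v * t
d = 11.71 * 0.41
d = 4.8011 m

4.8011 m


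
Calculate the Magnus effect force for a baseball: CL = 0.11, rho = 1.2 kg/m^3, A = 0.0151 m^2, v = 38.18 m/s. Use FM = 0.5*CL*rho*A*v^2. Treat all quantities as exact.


FM = 0.5 * CL * rho * A * v^2
FM = 0.5 * 0.11 * 1.2 * 0.0151 * 38.18^2
v^2 = 1457.7124
FM = 0.5 * 0.11 * 1.2 * 0.0151 * 1457.7124 = 1.4528 N

1.4528 N


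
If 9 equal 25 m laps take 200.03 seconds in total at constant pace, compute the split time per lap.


Split time = total_time / n_laps = 200.03 / 9
Split time = 22.2256 s per lap

22.2256 s


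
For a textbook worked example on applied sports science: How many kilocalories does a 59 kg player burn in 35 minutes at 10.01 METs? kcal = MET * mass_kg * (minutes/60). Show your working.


kcal = MET * mass * time_hr
Convert time: 35 min = 0.5833 hr
kcal = 10.01 * 59 * 0.5833
kcal = 344.5108 kcal

344.5108 kcal


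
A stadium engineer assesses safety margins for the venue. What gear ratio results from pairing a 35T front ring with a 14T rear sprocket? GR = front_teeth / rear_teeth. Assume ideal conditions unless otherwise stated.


GR = front_teeth / rear_teeth
GR = 35 / 14
GR = 2.5

2.5


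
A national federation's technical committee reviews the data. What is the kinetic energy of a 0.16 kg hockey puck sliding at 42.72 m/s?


KE = 0.5 * m * v^2
KE = 0.5 * 0.16 * 42.72^2
KE = 0.5 * 0.16 * 1824.9984 = 145.9999 J

145.9999 J


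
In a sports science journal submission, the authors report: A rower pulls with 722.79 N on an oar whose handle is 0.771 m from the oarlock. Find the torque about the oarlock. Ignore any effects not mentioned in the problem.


tau = F * d
tau = 722.79 * 0.771
tau = 557.2711 N*m

557.2711 N*m


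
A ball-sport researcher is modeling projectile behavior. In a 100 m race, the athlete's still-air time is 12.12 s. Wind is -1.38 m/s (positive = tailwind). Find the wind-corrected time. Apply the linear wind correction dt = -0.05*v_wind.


dt = -0.05 * v_wind = -0.05 * -1.38 = 0.069 s
t_corrected = t_still + dt = 12.12 + (0.069)
t_corrected = 12.189 s

12.189 s


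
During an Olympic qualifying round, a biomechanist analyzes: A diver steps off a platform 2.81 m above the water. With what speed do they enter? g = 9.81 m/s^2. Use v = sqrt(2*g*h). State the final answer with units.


v = sqrt(2 * g * h)
v = sqrt(2 * 9.81 * 2.81)
v = sqrt(55.1322) = 7.4251 m/s

7.4251 m/s


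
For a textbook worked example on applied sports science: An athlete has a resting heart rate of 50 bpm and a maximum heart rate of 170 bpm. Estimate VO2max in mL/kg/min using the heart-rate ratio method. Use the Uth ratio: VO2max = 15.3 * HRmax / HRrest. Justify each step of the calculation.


VO2max = 15.3 * HRmax / HRrest
VO2max = 15.3 * 170 / 50
VO2max = 2601 / 50 = 52.02 mL/kg/min

52.02 mL/kg/min


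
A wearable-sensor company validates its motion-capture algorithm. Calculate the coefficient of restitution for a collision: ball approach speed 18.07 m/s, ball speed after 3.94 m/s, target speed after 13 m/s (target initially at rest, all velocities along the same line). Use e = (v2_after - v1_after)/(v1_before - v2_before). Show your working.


e = (v2_after - v1_after) / (v1_before - v2_before)
Numerator = 13 - 3.94 = 9.06
Denominator = 18.07 - 0 = 18.07
e = 9.06 / 18.07 = 0.5014

0.5014


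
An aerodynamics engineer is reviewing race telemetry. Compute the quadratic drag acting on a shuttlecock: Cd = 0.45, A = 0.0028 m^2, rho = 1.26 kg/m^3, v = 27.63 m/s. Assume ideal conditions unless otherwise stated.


Fd = 0.5 * Cd * rho * A * v^2
Fd = 0.5 * 0.45 * 1.26 * 0.0028 * 27.63^2
v^2 = 763.4169
Fd = 0.5 * 0.45 * 1.26 * 0.0028 * 763.4169 = 0.606 N

0.606 N


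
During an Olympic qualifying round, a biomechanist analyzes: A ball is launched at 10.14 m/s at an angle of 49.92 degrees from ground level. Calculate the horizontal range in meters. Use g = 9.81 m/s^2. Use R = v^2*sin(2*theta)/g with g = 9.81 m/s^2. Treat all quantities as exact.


R = v^2 * sin(2*theta) / g
Convert angle to radians: theta = 49.92 deg = 0.8713 rad
sin(2*theta) = sin(1.7425) = 0.9853
R = 10.14^2 * 0.9853 / 9.81
R = 102.8196 * 0.9853 / 9.81 = 10.3269 m

10.3269 m


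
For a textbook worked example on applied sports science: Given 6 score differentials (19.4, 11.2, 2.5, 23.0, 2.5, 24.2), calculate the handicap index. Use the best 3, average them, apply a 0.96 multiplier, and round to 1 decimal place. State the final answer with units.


All differentials: 19.4, 11.2, 2.5, 23.0, 2.5, 24.2
Sorted: 2.5, 2.5, 11.2, 19.4, 23.0, 24.2
Best 3: 2.5, 2.5, 11.2
Average of best = 16.2 / 3 = 5.4
Raw index = 5.4 * 0.96 = 5.184
Handicap index = round(5.184, 1) = 5.2

5.2


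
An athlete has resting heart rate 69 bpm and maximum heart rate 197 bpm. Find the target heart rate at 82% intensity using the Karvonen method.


Target = HRrest + pct*(HRmax - HRrest)
Heart rate reserve = HRmax - HRrest = 197 - 69 = 128 bpm
Fraction = 82% = 0.82
Target = 69 + 0.82 * 128
Target = 69 + 104.96 = 173.96 bpm

173.96 bpm


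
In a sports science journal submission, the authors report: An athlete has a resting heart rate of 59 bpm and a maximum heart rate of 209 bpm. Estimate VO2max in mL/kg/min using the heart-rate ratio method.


VO2max = 15.3 * HRmax / HRrest
VO2max = 15.3 * 209 / 59
VO2max = 3197.7 / 59 = 54.1983 mL/kg/min

54.1983 mL/kg/min


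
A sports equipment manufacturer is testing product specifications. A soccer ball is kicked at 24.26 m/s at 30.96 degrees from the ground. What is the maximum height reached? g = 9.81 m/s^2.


H = (v*sin(theta))^2 / (2*g)
vy = v*sin(theta) = 24.26 * sin(30.96 deg) = 12.4803 m/s
H = vy^2 / (2*g) = 155.758 / (2*9.81)
H = 155.758 / 19.62 = 7.9387 m

7.9387 m


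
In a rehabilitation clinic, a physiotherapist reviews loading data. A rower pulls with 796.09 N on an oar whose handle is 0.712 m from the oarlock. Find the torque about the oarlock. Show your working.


tau = F * d
tau = 796.09 * 0.712
tau = 566.8161 N*m

566.8161 N*m


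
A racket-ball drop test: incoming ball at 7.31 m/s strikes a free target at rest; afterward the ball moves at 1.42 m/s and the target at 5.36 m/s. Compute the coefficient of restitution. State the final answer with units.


e = (v2_after - v1_after) / (v1_before - v2_before)
Numerator = 5.36 - 1.42 = 3.94
Denominator = 7.31 - 0 = 7.31
e = 3.94 / 7.31 = 0.539

0.539


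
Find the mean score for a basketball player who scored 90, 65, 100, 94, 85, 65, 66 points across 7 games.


Average = sum / n
Sum = 565
Average = 565 / 7 = 80.7143

80.7143


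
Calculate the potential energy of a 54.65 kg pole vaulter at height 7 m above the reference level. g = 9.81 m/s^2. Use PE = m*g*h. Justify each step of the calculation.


PE = m * g * h
PE = 54.65 * 9.81 * 7
PE = 536.1165 * 7 = 3752.8155 J

3752.8155 J


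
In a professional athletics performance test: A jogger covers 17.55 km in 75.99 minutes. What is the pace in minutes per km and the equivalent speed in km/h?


Pace = time / distance = 75.99 min / 17.55 km = 4.3299 min/km
Speed = distance / time_in_hours = 17.55 / 1.2665 hr
Speed = 13.8571 km/h

4.3299 min/km, 13.8571 km/h


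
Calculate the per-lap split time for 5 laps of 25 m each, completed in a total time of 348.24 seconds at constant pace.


Split time = total_time / n_laps = 348.24 / 5
Split time = 69.648 s per lap

69.648 s


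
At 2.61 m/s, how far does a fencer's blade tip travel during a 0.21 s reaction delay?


d = v * t
d = 2.61 * 0.21
d = 0.5481 m

0.5481 m


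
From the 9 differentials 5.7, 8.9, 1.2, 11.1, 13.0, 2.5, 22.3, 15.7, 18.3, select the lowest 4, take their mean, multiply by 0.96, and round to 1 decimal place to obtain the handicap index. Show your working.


All differentials: 5.7, 8.9, 1.2, 11.1, 13.0, 2.5, 22.3, 15.7, 18.3
Sorted: 1.2, 2.5, 5.7, 8.9, 11.1, 13.0, 15.7, 18.3, 22.3
Best 4: 1.2, 2.5, 5.7, 8.9
Average of best = 18.3 / 4 = 4.575
Raw index = 4.575 * 0.96 = 4.392
Handicap index = round(4.392, 1) = 4.4

4.4


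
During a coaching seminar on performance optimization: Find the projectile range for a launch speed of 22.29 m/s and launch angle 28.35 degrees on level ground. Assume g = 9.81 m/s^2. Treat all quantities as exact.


R = v^2 * sin(2*theta) / g
Convert angle to radians: theta = 28.35 deg = 0.4948 rad
sin(2*theta) = sin(0.9896) = 0.8358
R = 22.29^2 * 0.8358 / 9.81
R = 496.8441 * 0.8358 / 9.81 = 42.3309 m

42.3309 m


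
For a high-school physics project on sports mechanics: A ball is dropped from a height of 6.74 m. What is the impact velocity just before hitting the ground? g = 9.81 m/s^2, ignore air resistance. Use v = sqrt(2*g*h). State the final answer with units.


v = sqrt(2 * g * h)
v = sqrt(2 * 9.81 * 6.74)
v = sqrt(132.2388) = 11.4995 m/s

11.4995 m/s


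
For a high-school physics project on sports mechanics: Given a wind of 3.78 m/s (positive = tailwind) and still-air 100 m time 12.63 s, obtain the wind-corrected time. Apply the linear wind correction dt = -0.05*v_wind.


dt = -0.05 * v_wind = -0.05 * 3.78 = -0.189 s
t_corrected = t_still + dt = 12.63 + (-0.189)
t_corrected = 12.441 s

12.441 s


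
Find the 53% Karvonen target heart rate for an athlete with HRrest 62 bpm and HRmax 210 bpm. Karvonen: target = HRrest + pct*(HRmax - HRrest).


Target = HRrest + pct*(HRmax - HRrest)
Heart rate reserve = HRmax - HRrest = 210 - 62 = 148 bpm
Fraction = 53% = 0.53
Target = 62 + 0.53 * 148
Target = 62 + 78.44 = 140.44 bpm

140.44 bpm


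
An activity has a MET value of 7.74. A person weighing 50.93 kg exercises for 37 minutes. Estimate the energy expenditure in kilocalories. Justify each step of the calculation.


kcal = MET * mass * time_hr
Convert time: 37 min = 0.6167 hr
kcal = 7.74 * 50.93 * 0.6167
kcal = 243.0889 kcal

243.0889 kcal


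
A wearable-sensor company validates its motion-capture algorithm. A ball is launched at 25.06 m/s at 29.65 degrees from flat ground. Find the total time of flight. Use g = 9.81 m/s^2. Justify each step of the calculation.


T = 2*v*sin(theta)/g
sin(theta) = sin(29.65 deg) = 0.4947
T = 2*25.06*0.4947 / 9.81
T = 24.7944 / 9.81 = 2.5275 s

2.5275 s


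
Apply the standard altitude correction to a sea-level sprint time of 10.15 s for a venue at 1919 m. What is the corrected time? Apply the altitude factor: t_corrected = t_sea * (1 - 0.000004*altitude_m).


Correction factor = 1 - 0.000004 * 1919 = 0.992324
t_corrected = t_sea * factor = 10.15 * 0.992324
t_corrected = 10.0721 s

10.0721 s


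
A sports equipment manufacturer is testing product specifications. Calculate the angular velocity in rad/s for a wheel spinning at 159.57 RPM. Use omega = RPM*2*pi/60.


omega = RPM * 2 * pi / 60
omega = 159.57 * 2 * 3.14159 / 60
omega = 1002.6079 / 60 = 16.7101 rad/s

16.7101 rad/s


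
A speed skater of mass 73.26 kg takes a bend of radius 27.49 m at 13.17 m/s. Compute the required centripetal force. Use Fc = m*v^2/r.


Fc = m * v^2 / r
v^2 = 13.17^2 = 173.4489
Fc = 73.26 * 173.4489 / 27.49
Fc = 12706.8664 / 27.49 = 462.236 N

462.236 N


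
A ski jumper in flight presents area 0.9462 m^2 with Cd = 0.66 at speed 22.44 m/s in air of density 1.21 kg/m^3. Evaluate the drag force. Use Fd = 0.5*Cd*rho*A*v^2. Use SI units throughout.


Fd = 0.5 * Cd * rho * A * v^2
Fd = 0.5 * 0.66 * 1.21 * 0.9462 * 22.44^2
v^2 = 503.5536
Fd = 0.5 * 0.66 * 1.21 * 0.9462 * 503.5536 = 190.2514 N

190.2514 N


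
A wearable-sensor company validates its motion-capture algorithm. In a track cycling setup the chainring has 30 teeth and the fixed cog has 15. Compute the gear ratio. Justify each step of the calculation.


GR = front_teeth / rear_teeth
GR = 30 / 15
GR = 2

2


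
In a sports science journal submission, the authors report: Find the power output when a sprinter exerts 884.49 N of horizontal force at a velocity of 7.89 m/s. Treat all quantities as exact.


P = F * v
P = 884.49 * 7.89
P = 6978.6261 W

6978.6261 W


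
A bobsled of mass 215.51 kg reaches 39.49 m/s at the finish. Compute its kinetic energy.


KE = 0.5 * m * v^2
KE = 0.5 * 215.51 * 39.49^2
KE = 0.5 * 215.51 * 1559.4601 = 168039.6231 J

168039.6231 J


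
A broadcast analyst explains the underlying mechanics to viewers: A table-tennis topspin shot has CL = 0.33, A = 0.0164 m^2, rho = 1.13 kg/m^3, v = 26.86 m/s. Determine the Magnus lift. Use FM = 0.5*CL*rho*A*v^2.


FM = 0.5 * CL * rho * A * v^2
FM = 0.5 * 0.33 * 1.13 * 0.0164 * 26.86^2
v^2 = 721.4596
FM = 0.5 * 0.33 * 1.13 * 0.0164 * 721.4596 = 2.2061 N

2.2061 N


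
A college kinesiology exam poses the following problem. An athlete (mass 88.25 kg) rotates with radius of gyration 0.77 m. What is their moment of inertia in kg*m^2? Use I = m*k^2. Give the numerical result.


I = m * k^2
I = 88.25 * 0.77^2
I = 88.25 * 0.5929 = 52.3234 kg*m^2

52.3234 kg*m^2


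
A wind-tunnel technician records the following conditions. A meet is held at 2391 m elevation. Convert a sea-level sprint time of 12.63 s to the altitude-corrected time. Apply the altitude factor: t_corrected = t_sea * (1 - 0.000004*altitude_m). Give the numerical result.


Correction factor = 1 - 0.000004 * 2391 = 0.990436
t_corrected = t_sea * factor = 12.63 * 0.990436
t_corrected = 12.5092 s

12.5092 s


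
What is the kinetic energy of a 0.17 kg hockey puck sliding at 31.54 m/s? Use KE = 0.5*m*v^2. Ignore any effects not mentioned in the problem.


KE = 0.5 * m * v^2
KE = 0.5 * 0.17 * 31.54^2
KE = 0.5 * 0.17 * 994.7716 = 84.5556 J

84.5556 J


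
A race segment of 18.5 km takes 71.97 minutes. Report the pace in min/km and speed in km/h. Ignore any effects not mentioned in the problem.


Pace = time / distance = 71.97 min / 18.5 km = 3.8903 min/km
Speed = distance / time_in_hours = 18.5 / 1.1995 hr
Speed = 15.4231 km/h

3.8903 min/km, 15.4231 km/h


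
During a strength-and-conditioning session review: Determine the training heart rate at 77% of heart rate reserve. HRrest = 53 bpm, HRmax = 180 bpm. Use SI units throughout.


Target = HRrest + pct*(HRmax - HRrest)
Heart rate reserve = HRmax - HRrest = 180 - 53 = 127 bpm
Fraction = 77% = 0.77
Target = 53 + 0.77 * 127
Target = 53 + 97.79 = 150.79 bpm

150.79 bpm


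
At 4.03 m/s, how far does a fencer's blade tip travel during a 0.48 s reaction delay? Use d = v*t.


d = v * t
d = 4.03 * 0.48
d = 1.9344 m

1.9344 m


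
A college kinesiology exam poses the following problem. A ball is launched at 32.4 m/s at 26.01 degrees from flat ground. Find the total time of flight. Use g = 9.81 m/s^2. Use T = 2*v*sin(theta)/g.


T = 2*v*sin(theta)/g
sin(theta) = sin(26.01 deg) = 0.4385
T = 2*32.4*0.4385 / 9.81
T = 28.4166 / 9.81 = 2.8967 s

2.8967 s


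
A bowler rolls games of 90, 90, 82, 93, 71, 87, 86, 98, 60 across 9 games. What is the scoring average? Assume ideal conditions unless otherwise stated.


Average = sum / n
Sum = 757
Average = 757 / 9 = 84.1111

84.1111


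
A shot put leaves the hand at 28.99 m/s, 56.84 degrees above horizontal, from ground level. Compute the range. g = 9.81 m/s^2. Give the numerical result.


R = v^2 * sin(2*theta) / g
Convert angle to radians: theta = 56.84 deg = 0.992 rad
sin(2*theta) = sin(1.9841) = 0.9158
R = 28.99^2 * 0.9158 / 9.81
R = 840.4201 * 0.9158 / 9.81 = 78.4566 m

78.4566 m


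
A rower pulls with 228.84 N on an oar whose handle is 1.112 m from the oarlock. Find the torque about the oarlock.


tau = F * d
tau = 228.84 * 1.112
tau = 254.4701 N*m

254.4701 N*m


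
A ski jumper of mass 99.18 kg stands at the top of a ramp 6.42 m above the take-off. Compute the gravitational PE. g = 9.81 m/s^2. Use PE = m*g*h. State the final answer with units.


PE = m * g * h
PE = 99.18 * 9.81 * 6.42
PE = 972.9558 * 6.42 = 6246.3762 J

6246.3762 J


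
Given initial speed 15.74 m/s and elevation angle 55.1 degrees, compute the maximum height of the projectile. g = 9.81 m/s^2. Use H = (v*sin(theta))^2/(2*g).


H = (v*sin(theta))^2 / (2*g)
vy = v*sin(theta) = 15.74 * sin(55.1 deg) = 12.9092 m/s
H = vy^2 / (2*g) = 166.6472 / (2*9.81)
H = 166.6472 / 19.62 = 8.4937 m

8.4937 m


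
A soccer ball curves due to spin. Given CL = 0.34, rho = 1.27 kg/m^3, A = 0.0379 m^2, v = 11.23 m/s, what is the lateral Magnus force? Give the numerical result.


FM = 0.5 * CL * rho * A * v^2
FM = 0.5 * 0.34 * 1.27 * 0.0379 * 11.23^2
v^2 = 126.1129
FM = 0.5 * 0.34 * 1.27 * 0.0379 * 126.1129 = 1.0319 N

1.0319 N


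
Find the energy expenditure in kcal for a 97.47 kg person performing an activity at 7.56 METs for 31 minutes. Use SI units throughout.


kcal = MET * mass * time_hr
Convert time: 31 min = 0.5167 hr
kcal = 7.56 * 97.47 * 0.5167
kcal = 380.7178 kcal

380.7178 kcal


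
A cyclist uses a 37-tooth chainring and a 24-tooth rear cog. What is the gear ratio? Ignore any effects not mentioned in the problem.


GR = front_teeth / rear_teeth
GR = 37 / 24
GR = 1.5417

1.5417


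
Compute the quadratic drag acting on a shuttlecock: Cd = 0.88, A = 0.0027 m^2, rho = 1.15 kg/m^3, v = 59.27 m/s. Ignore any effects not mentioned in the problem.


Fd = 0.5 * Cd * rho * A * v^2
Fd = 0.5 * 0.88 * 1.15 * 0.0027 * 59.27^2
v^2 = 3512.9329
Fd = 0.5 * 0.88 * 1.15 * 0.0027 * 3512.9329 = 4.7994 N

4.7994 N


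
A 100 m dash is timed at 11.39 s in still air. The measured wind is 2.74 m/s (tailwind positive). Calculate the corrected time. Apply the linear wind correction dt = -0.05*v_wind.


dt = -0.05 * v_wind = -0.05 * 2.74 = -0.137 s
t_corrected = t_still + dt = 11.39 + (-0.137)
t_corrected = 11.253 s

11.253 s


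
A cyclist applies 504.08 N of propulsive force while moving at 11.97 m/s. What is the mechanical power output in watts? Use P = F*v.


P = F * v
P = 504.08 * 11.97
P = 6033.8376 W

6033.8376 W


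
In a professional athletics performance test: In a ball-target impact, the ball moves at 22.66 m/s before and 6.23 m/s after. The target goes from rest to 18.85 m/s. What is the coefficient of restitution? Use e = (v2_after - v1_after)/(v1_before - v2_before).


e = (v2_after - v1_after) / (v1_before - v2_before)
Numerator = 18.85 - 6.23 = 12.62
Denominator = 22.66 - 0 = 22.66
e = 12.62 / 22.66 = 0.5569

0.5569


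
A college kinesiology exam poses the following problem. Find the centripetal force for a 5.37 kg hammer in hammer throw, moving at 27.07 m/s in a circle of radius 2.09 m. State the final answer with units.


Fc = m * v^2 / r
v^2 = 27.07^2 = 732.7849
Fc = 5.37 * 732.7849 / 2.09
Fc = 3935.0549 / 2.09 = 1882.8014 N

1882.8014 N


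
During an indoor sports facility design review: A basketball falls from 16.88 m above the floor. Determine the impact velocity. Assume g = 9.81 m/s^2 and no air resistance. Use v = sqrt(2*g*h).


v = sqrt(2 * g * h)
v = sqrt(2 * 9.81 * 16.88)
v = sqrt(331.1856) = 18.1985 m/s

18.1985 m/s


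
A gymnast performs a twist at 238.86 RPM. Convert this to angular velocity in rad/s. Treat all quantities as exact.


omega = RPM * 2 * pi / 60
omega = 238.86 * 2 * 3.14159 / 60
omega = 1500.8016 / 60 = 25.0134 rad/s

25.0134 rad/s


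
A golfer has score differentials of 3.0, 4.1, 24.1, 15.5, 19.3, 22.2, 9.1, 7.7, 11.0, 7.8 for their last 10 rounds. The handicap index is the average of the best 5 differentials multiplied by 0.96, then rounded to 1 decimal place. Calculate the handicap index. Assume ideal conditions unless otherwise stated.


All differentials: 3.0, 4.1, 24.1, 15.5, 19.3, 22.2, 9.1, 7.7, 11.0, 7.8
Sorted: 3.0, 4.1, 7.7, 7.8, 9.1, 11.0, 15.5, 19.3, 22.2, 24.1
Best 5: 3.0, 4.1, 7.7, 7.8, 9.1
Average of best = 31.7 / 5 = 6.34
Raw index = 6.34 * 0.96 = 6.0864
Handicap index = round(6.0864, 1) = 6.1

6.1


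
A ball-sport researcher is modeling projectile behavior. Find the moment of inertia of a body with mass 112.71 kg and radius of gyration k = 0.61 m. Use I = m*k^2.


I = m * k^2
I = 112.71 * 0.61^2
I = 112.71 * 0.3721 = 41.9394 kg*m^2

41.9394 kg*m^2


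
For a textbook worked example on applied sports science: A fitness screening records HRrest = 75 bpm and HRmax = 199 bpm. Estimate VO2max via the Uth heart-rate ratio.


VO2max = 15.3 * HRmax / HRrest
VO2max = 15.3 * 199 / 75
VO2max = 3044.7 / 75 = 40.596 mL/kg/min

40.596 mL/kg/min


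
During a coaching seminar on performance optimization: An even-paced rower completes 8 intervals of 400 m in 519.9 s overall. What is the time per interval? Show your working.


Split time = total_time / n_laps = 519.9 / 8
Split time = 64.9875 s per lap

64.9875 s


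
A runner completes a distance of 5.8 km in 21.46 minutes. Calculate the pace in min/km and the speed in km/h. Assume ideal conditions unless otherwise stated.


Pace = time / distance = 21.46 min / 5.8 km = 3.7 min/km
Speed = distance / time_in_hours = 5.8 / 0.3577 hr
Speed = 16.2162 km/h

3.7 min/km, 16.2162 km/h


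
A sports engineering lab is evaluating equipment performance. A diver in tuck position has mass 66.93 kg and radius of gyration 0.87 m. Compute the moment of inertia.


I = m * k^2
I = 66.93 * 0.87^2
I = 66.93 * 0.7569 = 50.6593 kg*m^2

50.6593 kg*m^2


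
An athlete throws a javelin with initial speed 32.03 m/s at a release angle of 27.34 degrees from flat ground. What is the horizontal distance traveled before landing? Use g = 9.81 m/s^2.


R = v^2 * sin(2*theta) / g
Convert angle to radians: theta = 27.34 deg = 0.4772 rad
sin(2*theta) = sin(0.9543) = 0.8159
R = 32.03^2 * 0.8159 / 9.81
R = 1025.9209 * 0.8159 / 9.81 = 85.3298 m

85.3298 m


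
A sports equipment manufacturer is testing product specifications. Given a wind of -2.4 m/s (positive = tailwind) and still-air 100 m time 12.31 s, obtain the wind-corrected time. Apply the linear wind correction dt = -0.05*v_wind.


dt = -0.05 * v_wind = -0.05 * -2.4 = 0.12 s
t_corrected = t_still + dt = 12.31 + (0.12)
t_corrected = 12.43 s

12.43 s


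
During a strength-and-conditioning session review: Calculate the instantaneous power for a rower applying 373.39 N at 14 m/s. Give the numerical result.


P = F * v
P = 373.39 * 14
P = 5227.46 W

5227.46 W


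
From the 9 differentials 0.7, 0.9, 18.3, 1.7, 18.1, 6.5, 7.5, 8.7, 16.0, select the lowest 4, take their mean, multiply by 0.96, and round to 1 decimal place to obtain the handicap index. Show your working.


All differentials: 0.7, 0.9, 18.3, 1.7, 18.1, 6.5, 7.5, 8.7, 16.0
Sorted: 0.7, 0.9, 1.7, 6.5, 7.5, 8.7, 16.0, 18.1, 18.3
Best 4: 0.7, 0.9, 1.7, 6.5
Average of best = 9.8 / 4 = 2.45
Raw index = 2.45 * 0.96 = 2.352
Handicap index = round(2.352, 1) = 2.4

2.4


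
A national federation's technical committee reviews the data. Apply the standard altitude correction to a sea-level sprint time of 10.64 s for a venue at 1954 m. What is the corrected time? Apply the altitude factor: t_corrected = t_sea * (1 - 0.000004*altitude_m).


Correction factor = 1 - 0.000004 * 1954 = 0.992184
t_corrected = t_sea * factor = 10.64 * 0.992184
t_corrected = 10.5568 s

10.5568 s


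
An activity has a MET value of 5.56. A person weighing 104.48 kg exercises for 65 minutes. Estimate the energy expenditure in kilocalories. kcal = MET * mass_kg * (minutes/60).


kcal = MET * mass * time_hr
Convert time: 65 min = 1.0833 hr
kcal = 5.56 * 104.48 * 1.0833
kcal = 629.3179 kcal

629.3179 kcal


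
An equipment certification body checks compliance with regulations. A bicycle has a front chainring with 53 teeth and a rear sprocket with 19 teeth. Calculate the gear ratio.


GR = front_teeth / rear_teeth
GR = 53 / 19
GR = 2.7895

2.7895


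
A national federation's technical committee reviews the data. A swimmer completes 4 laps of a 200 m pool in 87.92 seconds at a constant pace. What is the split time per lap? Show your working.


Split time = total_time / n_laps = 87.92 / 4
Split time = 21.98 s per lap

21.98 s


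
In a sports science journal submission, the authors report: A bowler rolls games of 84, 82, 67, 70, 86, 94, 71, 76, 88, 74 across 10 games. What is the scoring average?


Average = sum / n
Sum = 792
Average = 792 / 10 = 79.2

79.2


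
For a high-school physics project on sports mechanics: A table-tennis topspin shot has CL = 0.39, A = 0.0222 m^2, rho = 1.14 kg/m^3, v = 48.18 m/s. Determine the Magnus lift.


FM = 0.5 * CL * rho * A * v^2
FM = 0.5 * 0.39 * 1.14 * 0.0222 * 48.18^2
v^2 = 2321.3124
FM = 0.5 * 0.39 * 1.14 * 0.0222 * 2321.3124 = 11.4558 N

11.4558 N


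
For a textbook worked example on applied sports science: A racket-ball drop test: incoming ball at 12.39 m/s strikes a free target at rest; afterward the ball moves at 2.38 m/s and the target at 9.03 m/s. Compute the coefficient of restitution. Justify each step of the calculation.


e = (v2_after - v1_after) / (v1_before - v2_before)
Numerator = 9.03 - 2.38 = 6.65
Denominator = 12.39 - 0 = 12.39
e = 6.65 / 12.39 = 0.5367

0.5367


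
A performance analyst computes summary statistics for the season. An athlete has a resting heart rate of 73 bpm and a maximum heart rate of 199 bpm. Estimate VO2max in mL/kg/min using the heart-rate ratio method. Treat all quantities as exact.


VO2max = 15.3 * HRmax / HRrest
VO2max = 15.3 * 199 / 73
VO2max = 3044.7 / 73 = 41.7082 mL/kg/min

41.7082 mL/kg/min


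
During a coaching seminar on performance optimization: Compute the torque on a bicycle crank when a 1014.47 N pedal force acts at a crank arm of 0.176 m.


tau = F * d
tau = 1014.47 * 0.176
tau = 178.5467 N*m

178.5467 N*m


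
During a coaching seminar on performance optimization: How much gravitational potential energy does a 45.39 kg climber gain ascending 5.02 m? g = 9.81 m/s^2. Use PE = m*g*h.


PE = m * g * h
PE = 45.39 * 9.81 * 5.02
PE = 445.2759 * 5.02 = 2235.285 J

2235.285 J


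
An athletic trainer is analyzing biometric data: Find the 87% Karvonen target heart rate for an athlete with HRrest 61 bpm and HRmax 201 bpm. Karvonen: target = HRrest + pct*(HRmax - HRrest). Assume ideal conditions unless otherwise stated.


Target = HRrest + pct*(HRmax - HRrest)
Heart rate reserve = HRmax - HRrest = 201 - 61 = 140 bpm
Fraction = 87% = 0.87
Target = 61 + 0.87 * 140
Target = 61 + 121.8 = 182.8 bpm

182.8 bpm


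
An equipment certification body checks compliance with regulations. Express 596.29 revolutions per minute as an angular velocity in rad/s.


omega = RPM * 2 * pi / 60
omega = 596.29 * 2 * 3.14159 / 60
omega = 3746.6006 / 60 = 62.4433 rad/s

62.4433 rad/s


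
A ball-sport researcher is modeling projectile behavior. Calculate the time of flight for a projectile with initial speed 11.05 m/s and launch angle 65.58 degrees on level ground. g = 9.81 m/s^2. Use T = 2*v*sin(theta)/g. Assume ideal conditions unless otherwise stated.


T = 2*v*sin(theta)/g
sin(theta) = sin(65.58 deg) = 0.9105
T = 2*11.05*0.9105 / 9.81
T = 20.1229 / 9.81 = 2.0513 s

2.0513 s


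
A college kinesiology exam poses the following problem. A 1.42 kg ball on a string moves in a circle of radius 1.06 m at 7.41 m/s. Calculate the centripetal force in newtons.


Fc = m * v^2 / r
v^2 = 7.41^2 = 54.9081
Fc = 1.42 * 54.9081 / 1.06
Fc = 77.9695 / 1.06 = 73.5561 N

73.5561 N


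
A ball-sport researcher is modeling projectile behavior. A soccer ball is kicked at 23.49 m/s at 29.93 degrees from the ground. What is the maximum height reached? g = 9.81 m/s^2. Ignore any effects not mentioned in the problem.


H = (v*sin(theta))^2 / (2*g)
vy = v*sin(theta) = 23.49 * sin(29.93 deg) = 11.7201 m/s
H = vy^2 / (2*g) = 137.3616 / (2*9.81)
H = 137.3616 / 19.62 = 7.0011 m

7.0011 m


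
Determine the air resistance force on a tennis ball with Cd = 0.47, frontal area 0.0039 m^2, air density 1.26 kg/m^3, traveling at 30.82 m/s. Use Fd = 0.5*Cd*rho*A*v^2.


Fd = 0.5 * Cd * rho * A * v^2
Fd = 0.5 * 0.47 * 1.26 * 0.0039 * 30.82^2
v^2 = 949.8724
Fd = 0.5 * 0.47 * 1.26 * 0.0039 * 949.8724 = 1.0969 N

1.0969 N


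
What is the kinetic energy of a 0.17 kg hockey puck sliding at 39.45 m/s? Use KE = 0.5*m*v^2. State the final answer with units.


KE = 0.5 * m * v^2
KE = 0.5 * 0.17 * 39.45^2
KE = 0.5 * 0.17 * 1556.3025 = 132.2857 J

132.2857 J


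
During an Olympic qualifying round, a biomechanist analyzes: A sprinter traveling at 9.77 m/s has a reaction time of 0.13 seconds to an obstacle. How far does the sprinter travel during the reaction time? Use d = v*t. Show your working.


d = v * t
d = 9.77 * 0.13
d = 1.2701 m

1.2701 m


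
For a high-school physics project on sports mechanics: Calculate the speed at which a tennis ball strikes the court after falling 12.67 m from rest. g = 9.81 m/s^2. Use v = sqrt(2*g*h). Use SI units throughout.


v = sqrt(2 * g * h)
v = sqrt(2 * 9.81 * 12.67)
v = sqrt(248.5854) = 15.7666 m/s

15.7666 m/s


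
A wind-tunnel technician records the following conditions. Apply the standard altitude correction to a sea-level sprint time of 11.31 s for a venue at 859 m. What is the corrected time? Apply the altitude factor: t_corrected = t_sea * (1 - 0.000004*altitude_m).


Correction factor = 1 - 0.000004 * 859 = 0.996564
t_corrected = t_sea * factor = 11.31 * 0.996564
t_corrected = 11.2711 s

11.2711 s


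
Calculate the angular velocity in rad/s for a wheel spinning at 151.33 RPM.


omega = RPM * 2 * pi / 60
omega = 151.33 * 2 * 3.14159 / 60
omega = 950.8344 / 60 = 15.8472 rad/s

15.8472 rad/s


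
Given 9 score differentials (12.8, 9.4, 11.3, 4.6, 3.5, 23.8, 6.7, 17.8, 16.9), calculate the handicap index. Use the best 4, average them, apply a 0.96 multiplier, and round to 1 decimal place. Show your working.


All differentials: 12.8, 9.4, 11.3, 4.6, 3.5, 23.8, 6.7, 17.8, 16.9
Sorted: 3.5, 4.6, 6.7, 9.4, 11.3, 12.8, 16.9, 17.8, 23.8
Best 4: 3.5, 4.6, 6.7, 9.4
Average of best = 24.2 / 4 = 6.05
Raw index = 6.05 * 0.96 = 5.808
Handicap index = round(5.808, 1) = 5.8

5.8


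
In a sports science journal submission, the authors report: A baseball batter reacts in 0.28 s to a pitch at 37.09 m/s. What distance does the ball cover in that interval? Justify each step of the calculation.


d = v * t
d = 37.09 * 0.28
d = 10.3852 m

10.3852 m


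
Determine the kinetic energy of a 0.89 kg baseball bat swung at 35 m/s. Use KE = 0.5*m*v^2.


KE = 0.5 * m * v^2
KE = 0.5 * 0.89 * 35^2
KE = 0.5 * 0.89 * 1225 = 545.125 J

545.125 J


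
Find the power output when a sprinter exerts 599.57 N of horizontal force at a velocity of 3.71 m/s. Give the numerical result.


P = F * v
P = 599.57 * 3.71
P = 2224.4047 W

2224.4047 W


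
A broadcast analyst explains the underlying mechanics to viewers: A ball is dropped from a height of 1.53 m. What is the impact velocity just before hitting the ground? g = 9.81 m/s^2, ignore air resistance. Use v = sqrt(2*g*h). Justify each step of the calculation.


v = sqrt(2 * g * h)
v = sqrt(2 * 9.81 * 1.53)
v = sqrt(30.0186) = 5.4789 m/s

5.4789 m/s


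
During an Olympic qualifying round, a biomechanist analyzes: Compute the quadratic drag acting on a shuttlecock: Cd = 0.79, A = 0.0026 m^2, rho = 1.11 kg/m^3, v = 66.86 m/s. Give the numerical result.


Fd = 0.5 * Cd * rho * A * v^2
Fd = 0.5 * 0.79 * 1.11 * 0.0026 * 66.86^2
v^2 = 4470.2596
Fd = 0.5 * 0.79 * 1.11 * 0.0026 * 4470.2596 = 5.096 N

5.096 N


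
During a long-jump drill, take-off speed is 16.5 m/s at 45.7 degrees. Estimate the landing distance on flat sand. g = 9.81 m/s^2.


R = v^2 * sin(2*theta) / g
Convert angle to radians: theta = 45.7 deg = 0.7976 rad
sin(2*theta) = sin(1.5952) = 0.9997
R = 16.5^2 * 0.9997 / 9.81
R = 272.25 * 0.9997 / 9.81 = 27.744 m

27.744 m


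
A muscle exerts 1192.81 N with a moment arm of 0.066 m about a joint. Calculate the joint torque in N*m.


tau = F * d
tau = 1192.81 * 0.066
tau = 78.7255 N*m

78.7255 N*m


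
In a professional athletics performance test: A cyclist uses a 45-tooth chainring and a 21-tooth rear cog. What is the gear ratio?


GR = front_teeth / rear_teeth
GR = 45 / 21
GR = 2.1429

2.1429


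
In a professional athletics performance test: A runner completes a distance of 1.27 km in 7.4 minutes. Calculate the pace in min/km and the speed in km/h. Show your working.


Pace = time / distance = 7.4 min / 1.27 km = 5.8268 min/km
Speed = distance / time_in_hours = 1.27 / 0.1233 hr
Speed = 10.2973 km/h

5.8268 min/km, 10.2973 km/h


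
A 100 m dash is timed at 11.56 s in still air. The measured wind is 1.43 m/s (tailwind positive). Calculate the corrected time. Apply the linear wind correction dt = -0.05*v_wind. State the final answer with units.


dt = -0.05 * v_wind = -0.05 * 1.43 = -0.0715 s
t_corrected = t_still + dt = 11.56 + (-0.0715)
t_corrected = 11.4885 s

11.4885 s


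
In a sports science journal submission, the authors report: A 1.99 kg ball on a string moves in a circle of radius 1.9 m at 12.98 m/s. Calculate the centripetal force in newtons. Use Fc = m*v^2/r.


Fc = m * v^2 / r
v^2 = 12.98^2 = 168.4804
Fc = 1.99 * 168.4804 / 1.9
Fc = 335.276 / 1.9 = 176.4611 N

176.4611 N


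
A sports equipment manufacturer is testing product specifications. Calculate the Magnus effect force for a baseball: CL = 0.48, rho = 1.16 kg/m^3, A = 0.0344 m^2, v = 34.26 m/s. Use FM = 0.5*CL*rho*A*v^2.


FM = 0.5 * CL * rho * A * v^2
FM = 0.5 * 0.48 * 1.16 * 0.0344 * 34.26^2
v^2 = 1173.7476
FM = 0.5 * 0.48 * 1.16 * 0.0344 * 1173.7476 = 11.2409 N

11.2409 N


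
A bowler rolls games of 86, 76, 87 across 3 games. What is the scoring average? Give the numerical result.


Average = sum / n
Sum = 249
Average = 249 / 3 = 83

83


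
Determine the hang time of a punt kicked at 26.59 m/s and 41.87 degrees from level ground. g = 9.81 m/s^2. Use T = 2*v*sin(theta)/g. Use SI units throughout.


T = 2*v*sin(theta)/g
sin(theta) = sin(41.87 deg) = 0.6674
T = 2*26.59*0.6674 / 9.81
T = 35.4946 / 9.81 = 3.6182 s

3.6182 s


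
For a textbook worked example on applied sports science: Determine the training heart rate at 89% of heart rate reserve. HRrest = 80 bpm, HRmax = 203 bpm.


Target = HRrest + pct*(HRmax - HRrest)
Heart rate reserve = HRmax - HRrest = 203 - 80 = 123 bpm
Fraction = 89% = 0.89
Target = 80 + 0.89 * 123
Target = 80 + 109.47 = 189.47 bpm

189.47 bpm


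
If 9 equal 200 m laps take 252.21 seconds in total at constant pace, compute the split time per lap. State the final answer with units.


Split time = total_time / n_laps = 252.21 / 9
Split time = 28.0233 s per lap

28.0233 s


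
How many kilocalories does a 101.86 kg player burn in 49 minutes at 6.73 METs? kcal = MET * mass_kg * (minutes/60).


kcal = MET * mass * time_hr
Convert time: 49 min = 0.8167 hr
kcal = 6.73 * 101.86 * 0.8167
kcal = 559.8395 kcal

559.8395 kcal


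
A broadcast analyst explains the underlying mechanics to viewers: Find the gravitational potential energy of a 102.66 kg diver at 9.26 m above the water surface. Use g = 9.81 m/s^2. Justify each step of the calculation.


PE = m * g * h
PE = 102.66 * 9.81 * 9.26
PE = 1007.0946 * 9.26 = 9325.696 J

9325.696 J


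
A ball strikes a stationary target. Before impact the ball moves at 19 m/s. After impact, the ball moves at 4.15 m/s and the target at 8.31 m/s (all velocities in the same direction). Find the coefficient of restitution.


e = (v2_after - v1_after) / (v1_before - v2_before)
Numerator = 8.31 - 4.15 = 4.16
Denominator = 19 - 0 = 19
e = 4.16 / 19 = 0.2189

0.2189


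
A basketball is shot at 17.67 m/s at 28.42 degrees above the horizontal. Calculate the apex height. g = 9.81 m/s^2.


H = (v*sin(theta))^2 / (2*g)
vy = v*sin(theta) = 17.67 * sin(28.42 deg) = 8.4097 m/s
H = vy^2 / (2*g) = 70.7231 / (2*9.81)
H = 70.7231 / 19.62 = 3.6046 m

3.6046 m


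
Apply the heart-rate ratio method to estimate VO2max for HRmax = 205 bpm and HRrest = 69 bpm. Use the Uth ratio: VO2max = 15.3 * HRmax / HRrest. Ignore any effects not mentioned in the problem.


VO2max = 15.3 * HRmax / HRrest
VO2max = 15.3 * 205 / 69
VO2max = 3136.5 / 69 = 45.4565 mL/kg/min

45.4565 mL/kg/min


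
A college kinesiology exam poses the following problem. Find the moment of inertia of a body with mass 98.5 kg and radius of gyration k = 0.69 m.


I = m * k^2
I = 98.5 * 0.69^2
I = 98.5 * 0.4761 = 46.8958 kg*m^2

46.8958 kg*m^2


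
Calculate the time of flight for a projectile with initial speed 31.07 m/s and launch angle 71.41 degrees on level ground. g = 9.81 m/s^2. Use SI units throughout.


T = 2*v*sin(theta)/g
sin(theta) = sin(71.41 deg) = 0.9478
T = 2*31.07*0.9478 / 9.81
T = 58.8978 / 9.81 = 6.0039 s

6.0039 s


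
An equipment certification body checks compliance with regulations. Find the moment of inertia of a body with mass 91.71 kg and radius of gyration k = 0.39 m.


I = m * k^2
I = 91.71 * 0.39^2
I = 91.71 * 0.1521 = 13.9491 kg*m^2

13.9491 kg*m^2


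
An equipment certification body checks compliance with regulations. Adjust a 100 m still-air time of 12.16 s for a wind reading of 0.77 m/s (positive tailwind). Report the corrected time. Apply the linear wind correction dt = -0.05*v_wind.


dt = -0.05 * v_wind = -0.05 * 0.77 = -0.0385 s
t_corrected = t_still + dt = 12.16 + (-0.0385)
t_corrected = 12.1215 s

12.1215 s


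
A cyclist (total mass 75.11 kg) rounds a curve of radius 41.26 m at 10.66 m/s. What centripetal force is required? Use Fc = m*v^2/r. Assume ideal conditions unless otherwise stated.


Fc = m * v^2 / r
v^2 = 10.66^2 = 113.6356
Fc = 75.11 * 113.6356 / 41.26
Fc = 8535.1699 / 41.26 = 206.8631 N

206.8631 N


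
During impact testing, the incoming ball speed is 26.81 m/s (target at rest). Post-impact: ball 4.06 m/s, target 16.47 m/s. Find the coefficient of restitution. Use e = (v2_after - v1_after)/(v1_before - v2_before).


e = (v2_after - v1_after) / (v1_before - v2_before)
Numerator = 16.47 - 4.06 = 12.41
Denominator = 26.81 - 0 = 26.81
e = 12.41 / 26.81 = 0.4629

0.4629


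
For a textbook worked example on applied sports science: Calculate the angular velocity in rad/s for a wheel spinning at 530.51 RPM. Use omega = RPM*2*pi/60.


omega = RPM * 2 * pi / 60
omega = 530.51 * 2 * 3.14159 / 60
omega = 3333.2926 / 60 = 55.5549 rad/s

55.5549 rad/s


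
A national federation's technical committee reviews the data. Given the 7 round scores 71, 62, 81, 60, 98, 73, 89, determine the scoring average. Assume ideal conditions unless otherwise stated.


Average = sum / n
Sum = 534
Average = 534 / 7 = 76.2857

76.2857


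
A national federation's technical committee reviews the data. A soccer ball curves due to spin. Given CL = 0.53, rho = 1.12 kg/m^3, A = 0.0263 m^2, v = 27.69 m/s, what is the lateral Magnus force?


FM = 0.5 * CL * rho * A * v^2
FM = 0.5 * 0.53 * 1.12 * 0.0263 * 27.69^2
v^2 = 766.7361
FM = 0.5 * 0.53 * 1.12 * 0.0263 * 766.7361 = 5.985 N

5.985 N


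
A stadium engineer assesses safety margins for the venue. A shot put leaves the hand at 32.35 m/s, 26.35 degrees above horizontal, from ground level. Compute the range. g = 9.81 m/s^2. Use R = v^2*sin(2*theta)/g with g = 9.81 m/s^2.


R = v^2 * sin(2*theta) / g
Convert angle to radians: theta = 26.35 deg = 0.4599 rad
sin(2*theta) = sin(0.9198) = 0.7955
R = 32.35^2 * 0.7955 / 9.81
R = 1046.5225 * 0.7955 / 9.81 = 84.8604 m

84.8604 m
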